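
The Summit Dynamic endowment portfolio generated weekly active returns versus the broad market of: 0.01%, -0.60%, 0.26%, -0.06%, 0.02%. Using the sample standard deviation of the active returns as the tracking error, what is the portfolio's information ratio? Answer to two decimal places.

r̄ = (0.01 − 0.6 + 0.26 − 0.06 + 0.02) / 5 = -0.370 / 5 = -0.0740%
Σ(r − r̄)² = (0.01 − (-0.0740))² + (-0.6 − (-0.0740))² + (0.26 − (-0.0740))² + … = 0.4043
sample σ = √(0.4043 / 4) = √0.1011 = 0.3180%
IR = r̄ / tracking error = -0.0740 / 0.3180 = -0.2327

-0.23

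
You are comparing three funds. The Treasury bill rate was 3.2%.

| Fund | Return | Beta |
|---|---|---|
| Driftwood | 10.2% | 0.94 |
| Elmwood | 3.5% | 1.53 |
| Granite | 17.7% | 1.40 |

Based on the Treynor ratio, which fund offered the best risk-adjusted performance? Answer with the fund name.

Driftwood: Treynor = (10.2% − 3.2%) / 0.94 = 7.447
Elmwood: Treynor = (3.5% − 3.2%) / 1.53 = 0.196
Granite: Treynor = (17.7% − 3.2%) / 1.40 = 10.357
Highest: Granite (10.357).

Granite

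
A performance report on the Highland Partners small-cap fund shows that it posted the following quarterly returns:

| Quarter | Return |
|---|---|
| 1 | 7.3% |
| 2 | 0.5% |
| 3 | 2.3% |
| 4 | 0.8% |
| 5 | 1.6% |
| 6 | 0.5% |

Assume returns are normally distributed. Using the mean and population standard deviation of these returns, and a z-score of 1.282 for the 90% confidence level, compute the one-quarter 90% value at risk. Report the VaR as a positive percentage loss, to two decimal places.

0.89

r̄ = (7.3 + 0.5 + 2.3 + 0.8 + 1.6 + 0.5) / 6 = 2.1667%
Σ(r − r̄)² = 34.1133; population σ = √(34.1133/6) = 2.3844%
VaR = −(r̄ − z·σ) = −(2.1667 − 1.282 × 2.3844) = −(-0.8901) = 0.8901%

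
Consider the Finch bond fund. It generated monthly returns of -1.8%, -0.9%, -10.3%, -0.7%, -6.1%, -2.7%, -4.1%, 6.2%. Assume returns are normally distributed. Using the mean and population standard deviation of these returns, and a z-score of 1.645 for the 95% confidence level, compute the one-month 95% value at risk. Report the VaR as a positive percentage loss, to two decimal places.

Mean return r̄ = -20.40 / 8 = -2.5500%
Population std dev = √[158.3600 / 8] = 4.4492%
VaR = −(r̄ − z·σ) = −(-2.5500 − 1.645 × 4.4492) = −(-9.8689) = 9.8689%

9.87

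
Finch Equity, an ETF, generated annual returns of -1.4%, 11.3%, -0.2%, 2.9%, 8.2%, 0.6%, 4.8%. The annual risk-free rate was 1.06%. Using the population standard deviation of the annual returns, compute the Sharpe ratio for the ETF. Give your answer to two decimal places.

0.62

Mean return r̄ = 26.20 / 7 = 3.7429%
Σ(r − r̄)² = (-1.4 − 3.7429)² + (11.3 − 3.7429)² + … = 130.6771
population σ = √(130.6771 / 7) = √18.6682 = 4.3207%
Sharpe = (r̄ − rf) / σ = (3.7429 − 1.06) / 4.3207 = 2.6829 / 4.3207 = 0.6209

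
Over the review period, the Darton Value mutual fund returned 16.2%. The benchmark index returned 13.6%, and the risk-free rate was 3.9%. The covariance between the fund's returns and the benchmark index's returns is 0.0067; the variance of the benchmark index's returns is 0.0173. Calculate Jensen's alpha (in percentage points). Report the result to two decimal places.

8.54

β = Cov / Var = 0.0067 / 0.0173 = 0.3873
E[R] = Rf + β(Rm − Rf) = 3.9% + 0.3873 × (13.6% − 3.9%) = 7.6568%
α = Rp − E[R] = 16.2% − 7.6568% = 8.5432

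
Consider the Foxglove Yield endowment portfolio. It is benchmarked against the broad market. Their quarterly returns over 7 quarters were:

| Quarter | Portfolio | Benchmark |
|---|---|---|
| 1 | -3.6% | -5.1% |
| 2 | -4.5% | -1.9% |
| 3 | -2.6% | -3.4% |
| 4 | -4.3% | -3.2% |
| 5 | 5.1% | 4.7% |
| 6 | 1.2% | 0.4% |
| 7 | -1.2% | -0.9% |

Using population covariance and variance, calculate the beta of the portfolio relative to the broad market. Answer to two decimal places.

1.00

r̄p = -1.4143%,  r̄m = -1.3429%
Cov = Σ(rp − r̄p)(rm − r̄m) / 7 = 8.8208
Var(rm) = Σ(rm − r̄m)² / 7 = 8.8367
β = Cov / Var = 8.8208 / 8.8367 = 0.9982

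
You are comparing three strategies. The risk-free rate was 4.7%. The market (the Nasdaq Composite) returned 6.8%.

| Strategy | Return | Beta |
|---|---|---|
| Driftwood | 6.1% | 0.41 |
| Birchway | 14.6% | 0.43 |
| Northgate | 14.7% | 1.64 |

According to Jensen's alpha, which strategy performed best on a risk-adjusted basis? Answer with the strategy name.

Driftwood: α = 6.1% − [4.7% + 0.41 × (6.8% − 4.7%)] = 0.539
Birchway: α = 14.6% − [4.7% + 0.43 × (6.8% − 4.7%)] = 8.997
Northgate: α = 14.7% − [4.7% + 1.64 × (6.8% − 4.7%)] = 6.556
Highest: Birchway (8.997).

Birchway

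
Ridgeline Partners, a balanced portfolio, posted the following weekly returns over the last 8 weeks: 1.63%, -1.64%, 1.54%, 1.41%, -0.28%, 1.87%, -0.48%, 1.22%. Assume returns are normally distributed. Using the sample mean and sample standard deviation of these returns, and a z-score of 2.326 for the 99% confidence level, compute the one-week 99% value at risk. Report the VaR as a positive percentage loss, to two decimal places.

Mean return r̄ = 5.270 / 8 = 0.6588%
Σ(r − r̄)² = 11.5287; sample σ = √(11.5287/7) = 1.2833%
VaR = −(r̄ − z·σ) = −(0.6588 − 2.326 × 1.2833) = −(-2.3262) = 2.3262%

2.33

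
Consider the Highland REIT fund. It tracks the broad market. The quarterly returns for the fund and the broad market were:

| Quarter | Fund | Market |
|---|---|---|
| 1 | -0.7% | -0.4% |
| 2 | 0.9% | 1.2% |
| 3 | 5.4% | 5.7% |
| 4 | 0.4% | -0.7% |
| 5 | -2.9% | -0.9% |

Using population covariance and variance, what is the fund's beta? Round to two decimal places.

r̄p = 0.6200%,  r̄m = 0.9800%
Cov = Σ(rp − r̄p)(rm − r̄m) / 5 = 6.2864
Var(rm) = Σ(rm − r̄m)² / 5 = 6.1176
β = Cov / Var = 6.2864 / 6.1176 = 1.0276

1.03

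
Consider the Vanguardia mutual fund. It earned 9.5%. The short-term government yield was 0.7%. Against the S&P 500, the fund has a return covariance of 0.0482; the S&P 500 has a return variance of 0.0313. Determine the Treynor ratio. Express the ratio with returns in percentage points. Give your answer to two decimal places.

β = Cov / Var = 0.0482 / 0.0313 = 1.5399
Treynor = (Rp − Rf) / β = (9.5% − 0.7%) / 1.5399 = 8.80 / 1.5399 = 5.7147

5.71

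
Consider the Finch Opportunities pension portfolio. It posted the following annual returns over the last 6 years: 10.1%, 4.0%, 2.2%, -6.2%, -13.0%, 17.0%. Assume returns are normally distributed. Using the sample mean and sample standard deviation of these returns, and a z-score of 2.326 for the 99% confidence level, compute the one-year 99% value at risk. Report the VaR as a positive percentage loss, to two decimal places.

r̄ = (10.1 + 4 + 2.2 − 6.2 − 13 + 17) / 6 = 14.10 / 6 = 2.3500%
Sample σ = √[Σ(r − r̄)² / 5] = √[586.1550 / 5] = √117.2310 = 10.8273%
VaR = −(r̄ − z·σ) = −(2.3500 − 2.326 × 10.8273) = −(-22.8343) = 22.8343%

22.83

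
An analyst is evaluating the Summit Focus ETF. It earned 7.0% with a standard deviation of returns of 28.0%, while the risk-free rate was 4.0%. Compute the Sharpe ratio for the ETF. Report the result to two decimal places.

Sharpe = (Rp − Rf) / σp = (7.0% − 4.0%) / 28.0% = 3.00% / 28.0% = 0.1071

0.11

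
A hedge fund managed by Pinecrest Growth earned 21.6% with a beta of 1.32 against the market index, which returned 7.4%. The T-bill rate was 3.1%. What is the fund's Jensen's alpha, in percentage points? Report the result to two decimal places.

CAPM expected return = Rf + β(Rm − Rf) = 3.1% + 1.32 × (7.4% − 3.1%) = 3.1 + 1.32 × 4.30 = 8.7760%
Jensen's α = Rp − E[R] = 21.6% − 8.7760% = 12.8240

12.82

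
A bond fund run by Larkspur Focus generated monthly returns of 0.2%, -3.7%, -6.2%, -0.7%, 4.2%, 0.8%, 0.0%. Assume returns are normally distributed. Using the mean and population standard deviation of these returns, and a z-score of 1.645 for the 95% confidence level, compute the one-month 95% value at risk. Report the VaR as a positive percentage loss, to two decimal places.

r̄ = (0.2 − 3.7 − 6.2 − 0.7 + 4.2 + 0.8 + 0) / 7 = -5.40 / 7 = -0.7714%
Population σ = √[Σ(r − r̄)² / 7] = √[66.7743 / 7] = √9.5392 = 3.0886%
VaR = −(r̄ − z·σ) = −(-0.7714 − 1.645 × 3.0886) = −(-5.8521) = 5.8521%

5.85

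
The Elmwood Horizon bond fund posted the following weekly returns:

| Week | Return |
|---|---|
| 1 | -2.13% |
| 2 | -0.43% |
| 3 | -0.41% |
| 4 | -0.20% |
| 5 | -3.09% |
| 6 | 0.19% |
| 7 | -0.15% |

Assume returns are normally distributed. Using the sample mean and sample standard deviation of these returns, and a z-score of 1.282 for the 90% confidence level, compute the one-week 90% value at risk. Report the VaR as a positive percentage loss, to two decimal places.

Mean return r̄ = -6.220 / 7 = -0.8886%
Σ(r − r̄)² = (-2.13 − (-0.8886))² + (-0.43 − (-0.8886))² + … = 9.0097
sample σ = √(9.0097 / 6) = √1.5016 = 1.2254%
VaR = −(r̄ − z·σ) = −(-0.8886 − 1.282 × 1.2254) = −(-2.4596) = 2.4596%

2.46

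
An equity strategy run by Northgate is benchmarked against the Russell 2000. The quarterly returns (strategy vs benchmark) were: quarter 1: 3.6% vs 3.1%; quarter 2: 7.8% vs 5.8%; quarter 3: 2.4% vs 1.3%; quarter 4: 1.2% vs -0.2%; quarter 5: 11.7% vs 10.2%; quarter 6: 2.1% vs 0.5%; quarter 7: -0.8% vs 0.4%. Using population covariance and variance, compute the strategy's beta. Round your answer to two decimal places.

r̄p = 4.0000%,  r̄m = 3.0143%
Cov = Σ(rp − r̄p)(rm − r̄m) / 7 = 13.5643
Var(rm) = Σ(rm − r̄m)² / 7 = 12.2612
β = Cov / Var = 13.5643 / 12.2612 = 1.1063

1.11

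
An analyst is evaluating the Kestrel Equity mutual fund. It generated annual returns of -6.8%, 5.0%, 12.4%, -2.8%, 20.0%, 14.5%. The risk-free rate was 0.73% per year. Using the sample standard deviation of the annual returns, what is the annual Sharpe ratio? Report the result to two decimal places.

0.61

Mean return r̄ = 42.30 / 6 = 7.0500%
Σ(r − r̄)² = (-6.8 − 7.0500)² + (5 − 7.0500)² + … = 544.8750
sample σ = √(544.8750 / 5) = √108.9750 = 10.4391%
Sharpe = (r̄ − rf) / σ = (7.0500 − 0.73) / 10.4391 = 6.3200 / 10.4391 = 0.6054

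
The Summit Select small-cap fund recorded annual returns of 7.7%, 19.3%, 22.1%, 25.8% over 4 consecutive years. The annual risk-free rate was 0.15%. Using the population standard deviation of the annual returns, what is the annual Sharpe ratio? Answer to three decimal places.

2.744

r̄ = (7.7 + 19.3 + 22.1 + 25.8) / 4 = 74.90 / 4 = 18.7250%
Population std dev = √[183.3275 / 4] = 6.7699%
Sharpe = (r̄ − rf) / σ = (18.7250 − 0.15) / 6.7699 = 18.5750 / 6.7699 = 2.7438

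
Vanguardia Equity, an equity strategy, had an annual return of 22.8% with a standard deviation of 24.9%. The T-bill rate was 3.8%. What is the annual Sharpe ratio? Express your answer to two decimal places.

Sharpe = (Rp − Rf) / σp = (22.8% − 3.8%) / 24.9% = 19.00% / 24.9% = 0.7631

0.76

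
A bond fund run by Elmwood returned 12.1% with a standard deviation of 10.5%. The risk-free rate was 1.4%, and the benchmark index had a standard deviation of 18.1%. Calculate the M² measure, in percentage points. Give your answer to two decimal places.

19.84

Sharpe = (Rp − Rf) / σp = (12.1% − 1.4%) / 10.5% = 1.0190
M² = Rf + Sharpe × σm = 1.4% + 1.0190 × 18.1% = 19.8439%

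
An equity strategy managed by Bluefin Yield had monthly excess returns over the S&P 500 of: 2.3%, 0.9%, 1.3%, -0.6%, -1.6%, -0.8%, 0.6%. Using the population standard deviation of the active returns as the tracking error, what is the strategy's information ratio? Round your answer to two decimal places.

Mean return μ = 2.10 / 7 = 0.3000%
Population σ = √[Σ(r − μ)² / 7] = √[11.0800 / 7] = √1.5829 = 1.2581%
IR = μ / tracking error = 0.3000 / 1.2581 = 0.2385

0.24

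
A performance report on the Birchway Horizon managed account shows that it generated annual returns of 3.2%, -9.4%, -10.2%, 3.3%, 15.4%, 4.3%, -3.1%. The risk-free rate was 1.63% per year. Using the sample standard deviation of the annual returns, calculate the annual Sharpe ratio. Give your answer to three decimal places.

μ = (3.2 − 9.4 − 10.2 + 3.3 + 15.4 + 4.3 − 3.1) / 7 = 0.5000%
Σ(r − μ)² = (3.2 − 0.5000)² + (-9.4 − 0.5000)² + (-10.2 − 0.5000)² + … = 477.0400
sample σ = √(477.0400 / 6) = √79.5067 = 8.9167%
Sharpe = (μ − rf) / σ = (0.5000 − 1.63) / 8.9167 = -1.1300 / 8.9167 = -0.1267

-0.127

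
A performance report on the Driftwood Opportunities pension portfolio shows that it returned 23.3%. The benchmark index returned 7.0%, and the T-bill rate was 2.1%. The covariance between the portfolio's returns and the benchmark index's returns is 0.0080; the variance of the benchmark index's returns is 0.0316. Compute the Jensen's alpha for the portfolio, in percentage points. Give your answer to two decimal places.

19.96

β = Cov / Var = 0.0080 / 0.0316 = 0.2532
E[R] = Rf + β(Rm − Rf) = 2.1% + 0.2532 × (7.0% − 2.1%) = 3.3407%
α = Rp − E[R] = 23.3% − 3.3407% = 19.9593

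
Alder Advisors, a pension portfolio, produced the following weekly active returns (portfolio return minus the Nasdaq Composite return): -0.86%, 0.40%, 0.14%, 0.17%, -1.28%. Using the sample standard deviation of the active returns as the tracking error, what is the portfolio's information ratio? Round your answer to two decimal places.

μ = (-0.86 + 0.4 + 0.14 + 0.17 − 1.28) / 5 = -1.430 / 5 = -0.2860%
Sample σ = √[Σ(r − μ)² / 4] = √[2.1775 / 4] = √0.5444 = 0.7378%
IR = μ / tracking error = -0.2860 / 0.7378 = -0.3876

-0.39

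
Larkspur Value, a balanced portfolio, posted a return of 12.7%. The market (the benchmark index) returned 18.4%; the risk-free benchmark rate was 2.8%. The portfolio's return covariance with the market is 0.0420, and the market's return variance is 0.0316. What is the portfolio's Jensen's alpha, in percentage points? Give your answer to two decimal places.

-10.83

β = Cov / Var = 0.0420 / 0.0316 = 1.3291
E[R] = Rf + β(Rm − Rf) = 2.8% + 1.3291 × (18.4% − 2.8%) = 23.5340%
α = Rp − E[R] = 12.7% − 23.5340% = -10.8340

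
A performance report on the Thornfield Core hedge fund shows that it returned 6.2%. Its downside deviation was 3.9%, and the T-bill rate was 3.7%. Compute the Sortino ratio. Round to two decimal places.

0.64

Sortino = (Rp − Rf) / σd = (6.2% − 3.7%) / 3.9% = 2.50% / 3.9% = 0.6410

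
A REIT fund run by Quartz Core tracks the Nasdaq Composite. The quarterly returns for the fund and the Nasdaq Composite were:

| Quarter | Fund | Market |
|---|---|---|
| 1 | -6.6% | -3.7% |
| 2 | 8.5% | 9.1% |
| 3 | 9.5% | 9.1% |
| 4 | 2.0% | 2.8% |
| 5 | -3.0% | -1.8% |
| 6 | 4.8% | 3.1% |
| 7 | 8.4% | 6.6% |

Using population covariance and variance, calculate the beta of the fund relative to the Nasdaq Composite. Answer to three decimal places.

1.208

r̄p = 3.3714%,  r̄m = 3.6000%
Cov = Σ(rp − r̄p)(rm − r̄m) / 7 = 26.3686
Var(rm) = Σ(rm − r̄m)² / 7 = 21.8343
β = Cov / Var = 26.3686 / 21.8343 = 1.2077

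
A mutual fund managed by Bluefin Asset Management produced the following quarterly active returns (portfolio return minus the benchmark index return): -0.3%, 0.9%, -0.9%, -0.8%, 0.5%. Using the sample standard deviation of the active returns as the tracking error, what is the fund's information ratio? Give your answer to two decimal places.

-0.15

r̄ = (-0.3 + 0.9 − 0.9 − 0.8 + 0.5) / 5 = -0.1200%
Sample σ = √[Σ(r − r̄)² / 4] = √[2.5280 / 4] = √0.6320 = 0.7950%
IR = r̄ / tracking error = -0.1200 / 0.7950 = -0.1509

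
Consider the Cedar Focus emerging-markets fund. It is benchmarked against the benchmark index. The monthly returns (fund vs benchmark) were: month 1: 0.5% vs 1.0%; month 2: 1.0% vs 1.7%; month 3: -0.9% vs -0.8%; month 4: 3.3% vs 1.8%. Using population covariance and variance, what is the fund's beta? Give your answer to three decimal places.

1.208

r̄p = 0.9750%,  r̄m = 0.9250%
Cov = Σ(rp − r̄p)(rm − r̄m) / 4 = 1.3131
Var(rm) = Σ(rm − r̄m)² / 4 = 1.0869
β = Cov / Var = 1.3131 / 1.0869 = 1.2081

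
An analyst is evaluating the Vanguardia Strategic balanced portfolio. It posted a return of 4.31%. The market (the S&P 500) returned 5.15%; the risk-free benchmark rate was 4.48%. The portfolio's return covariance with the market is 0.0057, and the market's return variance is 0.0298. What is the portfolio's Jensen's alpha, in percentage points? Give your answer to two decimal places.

-0.30

β = Cov / Var = 0.0057 / 0.0298 = 0.1913
E[R] = Rf + β(Rm − Rf) = 4.48% + 0.1913 × (5.15% − 4.48%) = 4.6082%
α = Rp − E[R] = 4.31% − 4.6082% = -0.2982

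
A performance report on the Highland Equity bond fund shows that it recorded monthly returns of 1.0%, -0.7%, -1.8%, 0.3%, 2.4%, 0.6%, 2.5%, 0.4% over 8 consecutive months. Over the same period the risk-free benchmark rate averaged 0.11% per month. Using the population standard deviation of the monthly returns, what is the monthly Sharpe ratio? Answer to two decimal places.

0.35

r̄ = (1 − 0.7 − 1.8 + 0.3 + 2.4 + 0.6 + 2.5 + 0.4) / 8 = 4.70 / 8 = 0.5875%
Σ(r − r̄)² = (1 − 0.5875)² + (-0.7 − 0.5875)² + (-1.8 − 0.5875)² + … = 14.5888
σ = √[14.5888 / 8] = 1.3504%
Sharpe = (r̄ − rf) / σ = (0.5875 − 0.11) / 1.3504 = 0.4775 / 1.3504 = 0.3536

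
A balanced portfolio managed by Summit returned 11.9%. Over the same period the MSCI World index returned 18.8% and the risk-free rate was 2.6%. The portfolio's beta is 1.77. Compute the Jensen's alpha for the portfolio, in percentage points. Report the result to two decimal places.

CAPM expected return = Rf + β(Rm − Rf) = 2.6% + 1.77 × (18.8% − 2.6%) = 2.6 + 1.77 × 16.20 = 31.2740%
Jensen's α = Rp − E[R] = 11.9% − 31.2740% = -19.3740

-19.37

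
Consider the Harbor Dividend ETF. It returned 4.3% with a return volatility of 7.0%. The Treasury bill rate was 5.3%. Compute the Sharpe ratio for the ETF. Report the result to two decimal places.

Sharpe = (Rp − Rf) / σp = (4.3% − 5.3%) / 7.0% = -1.00% / 7.0% = -0.1429

-0.14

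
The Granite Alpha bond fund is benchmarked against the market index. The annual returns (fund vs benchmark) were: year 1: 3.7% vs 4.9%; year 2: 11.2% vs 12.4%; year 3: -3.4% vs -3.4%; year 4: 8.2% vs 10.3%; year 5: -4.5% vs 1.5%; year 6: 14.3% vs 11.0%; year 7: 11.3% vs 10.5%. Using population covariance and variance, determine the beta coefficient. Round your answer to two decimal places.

1.17

r̄p = 5.8286%,  r̄m = 6.7429%
Cov = Σ(rp − r̄p)(rm − r̄m) / 7 = 35.3031
Var(rm) = Σ(rm − r̄m)² / 7 = 30.0939
β = Cov / Var = 35.3031 / 30.0939 = 1.1731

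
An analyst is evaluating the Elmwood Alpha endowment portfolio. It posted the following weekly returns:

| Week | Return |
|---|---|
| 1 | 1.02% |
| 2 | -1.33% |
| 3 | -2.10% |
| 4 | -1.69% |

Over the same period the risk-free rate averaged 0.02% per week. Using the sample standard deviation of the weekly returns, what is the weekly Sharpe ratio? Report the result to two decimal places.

-0.75

μ = (1.02 − 1.33 − 2.1 − 1.69) / 4 = -4.100 / 4 = -1.0250%
Σ(r − μ)² = 5.8729; sample σ = √(5.8729/3) = 1.3992%
Sharpe = (μ − rf) / σ = (-1.0250 − 0.02) / 1.3992 = -1.0450 / 1.3992 = -0.7469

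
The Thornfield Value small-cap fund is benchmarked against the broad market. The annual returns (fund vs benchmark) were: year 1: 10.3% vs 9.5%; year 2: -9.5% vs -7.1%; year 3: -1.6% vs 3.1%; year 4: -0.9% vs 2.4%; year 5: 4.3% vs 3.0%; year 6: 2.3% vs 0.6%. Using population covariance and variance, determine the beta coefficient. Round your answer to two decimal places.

r̄p = 0.8167%,  r̄m = 1.9167%
Cov = Σ(rp − r̄p)(rm − r̄m) / 6 = 27.1781
Var(rm) = Σ(rm − r̄m)² / 6 = 23.8914
β = Cov / Var = 27.1781 / 23.8914 = 1.1376

1.14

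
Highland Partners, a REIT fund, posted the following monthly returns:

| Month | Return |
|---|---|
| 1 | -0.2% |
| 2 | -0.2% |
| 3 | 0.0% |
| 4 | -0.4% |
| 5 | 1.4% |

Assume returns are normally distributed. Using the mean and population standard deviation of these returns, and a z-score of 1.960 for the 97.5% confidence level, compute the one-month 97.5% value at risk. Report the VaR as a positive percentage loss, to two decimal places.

Mean return r̄ = 0.60 / 5 = 0.1200%
Population std dev = √[2.1280 / 5] = 0.6524%
VaR = −(r̄ − z·σ) = −(0.1200 − 1.960 × 0.6524) = −(-1.1587) = 1.1587%

1.16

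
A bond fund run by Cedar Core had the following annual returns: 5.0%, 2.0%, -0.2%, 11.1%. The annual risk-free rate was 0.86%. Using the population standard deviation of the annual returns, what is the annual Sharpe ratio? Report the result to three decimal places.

Mean return μ = 17.90 / 4 = 4.4750%
Σ(r − μ)² = (5 − 4.4750)² + (2 − 4.4750)² + (-0.2 − 4.4750)² + … = 72.1475
population σ = √(72.1475 / 4) = √18.0369 = 4.2470%
Sharpe = (μ − rf) / σ = (4.4750 − 0.86) / 4.2470 = 3.6150 / 4.2470 = 0.8512

0.851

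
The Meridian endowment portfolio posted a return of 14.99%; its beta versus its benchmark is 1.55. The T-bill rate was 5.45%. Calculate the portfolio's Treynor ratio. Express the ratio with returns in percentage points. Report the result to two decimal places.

6.15

Treynor = (Rp − Rf) / β = (14.99% − 5.45%) / 1.55 = 9.54 / 1.55 = 6.1548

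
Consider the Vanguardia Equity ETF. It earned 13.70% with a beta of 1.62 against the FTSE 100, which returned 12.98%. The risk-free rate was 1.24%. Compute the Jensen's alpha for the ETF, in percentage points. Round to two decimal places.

-6.56

CAPM expected return = Rf + β(Rm − Rf) = 1.24% + 1.62 × (12.98% − 1.24%) = 1.24 + 1.62 × 11.74 = 20.2588%
Jensen's α = Rp − E[R] = 13.70% − 20.2588% = -6.5588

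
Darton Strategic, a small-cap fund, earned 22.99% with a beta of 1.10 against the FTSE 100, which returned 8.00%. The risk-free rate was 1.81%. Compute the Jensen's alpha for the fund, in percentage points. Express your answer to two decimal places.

CAPM expected return = Rf + β(Rm − Rf) = 1.81% + 1.10 × (8.00% − 1.81%) = 1.81 + 1.10 × 6.19 = 8.6190%
Jensen's α = Rp − E[R] = 22.99% − 8.6190% = 14.3710

14.37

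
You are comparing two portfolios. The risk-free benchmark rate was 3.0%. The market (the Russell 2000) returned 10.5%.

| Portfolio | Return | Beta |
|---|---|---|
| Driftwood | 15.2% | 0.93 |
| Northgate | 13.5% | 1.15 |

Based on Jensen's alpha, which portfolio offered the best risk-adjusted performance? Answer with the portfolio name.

Driftwood: α = 15.2% − [3.0% + 0.93 × (10.5% − 3.0%)] = 5.225
Northgate: α = 13.5% − [3.0% + 1.15 × (10.5% − 3.0%)] = 1.875
Highest: Driftwood (5.225).

Driftwood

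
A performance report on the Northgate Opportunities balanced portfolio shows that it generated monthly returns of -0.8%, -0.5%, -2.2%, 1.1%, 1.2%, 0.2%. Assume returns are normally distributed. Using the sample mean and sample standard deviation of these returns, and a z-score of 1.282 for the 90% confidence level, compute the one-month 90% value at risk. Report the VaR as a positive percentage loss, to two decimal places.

1.81

μ = (-0.8 − 0.5 − 2.2 + 1.1 + 1.2 + 0.2) / 6 = -0.1667%
Sample σ = √[Σ(r − μ)² / 5] = √[8.2533 / 5] = √1.6507 = 1.2848%
VaR = −(μ − z·σ) = −(-0.1667 − 1.282 × 1.2848) = −(-1.8138) = 1.8138%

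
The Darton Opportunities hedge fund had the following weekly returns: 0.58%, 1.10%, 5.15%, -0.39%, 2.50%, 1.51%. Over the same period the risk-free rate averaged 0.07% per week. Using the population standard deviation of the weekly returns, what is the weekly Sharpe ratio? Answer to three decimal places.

0.951

Mean return r̄ = 10.450 / 6 = 1.7417%
Σ(r − r̄)² = (0.58 − 1.7417)² + (1.1 − 1.7417)² + (5.15 − 1.7417)² + … = 18.5507
population σ = √(18.5507 / 6) = √3.0918 = 1.7584%
Sharpe = (r̄ − rf) / σ = (1.7417 − 0.07) / 1.7584 = 1.6717 / 1.7584 = 0.9507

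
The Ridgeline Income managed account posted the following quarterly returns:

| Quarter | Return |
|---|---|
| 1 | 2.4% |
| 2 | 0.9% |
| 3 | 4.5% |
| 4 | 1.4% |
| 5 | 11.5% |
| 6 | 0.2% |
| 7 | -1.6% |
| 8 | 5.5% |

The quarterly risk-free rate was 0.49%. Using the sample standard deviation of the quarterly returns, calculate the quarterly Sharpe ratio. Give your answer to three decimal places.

0.638

r̄ = (2.4 + 0.9 + 4.5 + 1.4 + 11.5 + 0.2 − 1.6 + 5.5) / 8 = 24.80 / 8 = 3.1000%
Sample σ = √[Σ(r − r̄)² / 7] = √[117.0000 / 7] = √16.7143 = 4.0883%
Sharpe = (r̄ − rf) / σ = (3.1000 − 0.49) / 4.0883 = 2.6100 / 4.0883 = 0.6384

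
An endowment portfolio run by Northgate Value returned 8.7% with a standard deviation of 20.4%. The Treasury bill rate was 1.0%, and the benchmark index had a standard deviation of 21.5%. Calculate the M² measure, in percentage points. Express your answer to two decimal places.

Sharpe = (Rp − Rf) / σp = (8.7% − 1.0%) / 20.4% = 0.3775
M² = Rf + Sharpe × σm = 1.0% + 0.3775 × 21.5% = 9.1163%

9.12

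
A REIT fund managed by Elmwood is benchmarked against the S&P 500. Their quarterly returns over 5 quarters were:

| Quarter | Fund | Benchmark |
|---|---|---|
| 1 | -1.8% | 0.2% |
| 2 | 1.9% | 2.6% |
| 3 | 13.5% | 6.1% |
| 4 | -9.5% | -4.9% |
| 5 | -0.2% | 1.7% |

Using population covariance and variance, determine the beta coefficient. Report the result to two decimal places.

r̄p = 0.7800%,  r̄m = 1.1400%
Cov = Σ(rp − r̄p)(rm − r̄m) / 5 = 25.7388
Var(rm) = Σ(rm − r̄m)² / 5 = 12.8824
β = Cov / Var = 25.7388 / 12.8824 = 1.9980

2.00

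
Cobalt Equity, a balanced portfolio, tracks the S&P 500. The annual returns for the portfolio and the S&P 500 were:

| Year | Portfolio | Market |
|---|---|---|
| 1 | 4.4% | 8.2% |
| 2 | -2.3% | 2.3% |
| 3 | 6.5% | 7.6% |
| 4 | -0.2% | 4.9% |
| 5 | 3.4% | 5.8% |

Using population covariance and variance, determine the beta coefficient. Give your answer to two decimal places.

r̄p = 2.3600%,  r̄m = 5.7600%
Cov = Σ(rp − r̄p)(rm − r̄m) / 5 = 6.1924
Var(rm) = Σ(rm − r̄m)² / 5 = 4.4104
β = Cov / Var = 6.1924 / 4.4104 = 1.4040

1.40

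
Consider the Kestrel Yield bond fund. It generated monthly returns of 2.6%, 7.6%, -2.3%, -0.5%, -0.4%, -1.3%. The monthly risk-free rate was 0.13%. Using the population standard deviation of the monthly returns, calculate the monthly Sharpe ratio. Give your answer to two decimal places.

0.25

Mean return r̄ = 5.70 / 6 = 0.9500%
Σ(r − r̄)² = 66.4950; population σ = √(66.4950/6) = 3.3290%
Sharpe = (r̄ − rf) / σ = (0.9500 − 0.13) / 3.3290 = 0.8200 / 3.3290 = 0.2463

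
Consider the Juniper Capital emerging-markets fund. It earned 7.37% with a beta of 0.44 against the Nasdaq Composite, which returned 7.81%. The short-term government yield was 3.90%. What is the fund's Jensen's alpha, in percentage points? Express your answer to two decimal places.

CAPM expected return = Rf + β(Rm − Rf) = 3.90% + 0.44 × (7.81% − 3.90%) = 3.9 + 0.44 × 3.91 = 5.6204%
Jensen's α = Rp − E[R] = 7.37% − 5.6204% = 1.7496

1.75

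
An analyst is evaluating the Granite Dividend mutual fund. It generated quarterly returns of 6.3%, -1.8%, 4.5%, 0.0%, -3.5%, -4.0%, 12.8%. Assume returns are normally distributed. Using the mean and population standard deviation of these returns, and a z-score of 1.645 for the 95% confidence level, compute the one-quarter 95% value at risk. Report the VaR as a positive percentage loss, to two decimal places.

r̄ = (6.3 − 1.8 + 4.5 + 0 − 3.5 − 4 + 12.8) / 7 = 14.30 / 7 = 2.0429%
Population σ = √[Σ(r − r̄)² / 7] = √[226.0571 / 7] = √32.2939 = 5.6828%
VaR = −(r̄ − z·σ) = −(2.0429 − 1.645 × 5.6828) = −(-7.3053) = 7.3053%

7.31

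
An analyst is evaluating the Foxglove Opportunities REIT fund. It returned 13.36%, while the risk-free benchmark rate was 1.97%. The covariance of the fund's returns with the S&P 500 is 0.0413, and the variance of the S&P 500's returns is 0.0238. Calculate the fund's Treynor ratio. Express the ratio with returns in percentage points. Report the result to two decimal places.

β = Cov / Var = 0.0413 / 0.0238 = 1.7353
Treynor = (Rp − Rf) / β = (13.36% − 1.97%) / 1.7353 = 11.39 / 1.7353 = 6.5637

6.56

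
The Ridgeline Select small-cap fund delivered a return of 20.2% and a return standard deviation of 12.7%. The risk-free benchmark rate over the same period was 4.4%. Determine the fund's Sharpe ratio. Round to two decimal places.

Sharpe = (Rp − Rf) / σp = (20.2% − 4.4%) / 12.7% = 15.80% / 12.7% = 1.2441

1.24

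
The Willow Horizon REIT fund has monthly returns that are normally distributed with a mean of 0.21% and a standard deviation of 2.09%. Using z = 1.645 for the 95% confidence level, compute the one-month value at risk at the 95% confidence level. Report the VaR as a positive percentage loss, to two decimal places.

3.23

VaR (as % loss) = −(μ − z·σ) = −(0.21% − 1.645 × 2.09%) = −(-3.22805%) = 3.22805%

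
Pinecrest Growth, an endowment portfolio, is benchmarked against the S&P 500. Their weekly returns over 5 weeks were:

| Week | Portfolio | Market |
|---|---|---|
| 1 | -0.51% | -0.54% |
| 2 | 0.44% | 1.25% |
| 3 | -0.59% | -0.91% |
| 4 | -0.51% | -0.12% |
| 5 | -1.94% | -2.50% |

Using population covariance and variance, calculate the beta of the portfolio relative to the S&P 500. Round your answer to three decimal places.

0.614

r̄p = -0.6220%,  r̄m = -0.5640%
Cov = Σ(rp − r̄p)(rm − r̄m) / 5 = 0.9039
Var(rm) = Σ(rm − r̄m)² / 5 = 1.4712
β = Cov / Var = 0.9039 / 1.4712 = 0.6144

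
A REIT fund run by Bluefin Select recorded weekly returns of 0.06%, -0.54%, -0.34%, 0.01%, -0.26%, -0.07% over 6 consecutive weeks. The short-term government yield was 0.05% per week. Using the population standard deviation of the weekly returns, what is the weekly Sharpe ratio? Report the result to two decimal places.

-1.14

r̄ = (0.06 − 0.54 − 0.34 + 0.01 − 0.26 − 0.07) / 6 = -1.140 / 6 = -0.1900%
Population σ = √[Σ(r − r̄)² / 6] = √[0.2668 / 6] = √0.0445 = 0.2110%
Sharpe = (r̄ − rf) / σ = (-0.1900 − 0.05) / 0.2110 = -0.2400 / 0.2110 = -1.1374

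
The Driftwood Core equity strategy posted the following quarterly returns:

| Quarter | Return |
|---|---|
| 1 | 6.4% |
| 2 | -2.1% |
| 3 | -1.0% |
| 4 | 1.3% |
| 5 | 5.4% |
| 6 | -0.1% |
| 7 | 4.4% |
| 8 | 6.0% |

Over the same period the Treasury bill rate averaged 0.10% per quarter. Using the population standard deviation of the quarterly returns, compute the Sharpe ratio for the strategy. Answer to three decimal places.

Mean return r̄ = 20.30 / 8 = 2.5375%
Population σ = √[Σ(r − r̄)² / 8] = √[81.0788 / 8] = √10.1349 = 3.1835%
Sharpe = (r̄ − rf) / σ = (2.5375 − 0.1) / 3.1835 = 2.4375 / 3.1835 = 0.7657

0.766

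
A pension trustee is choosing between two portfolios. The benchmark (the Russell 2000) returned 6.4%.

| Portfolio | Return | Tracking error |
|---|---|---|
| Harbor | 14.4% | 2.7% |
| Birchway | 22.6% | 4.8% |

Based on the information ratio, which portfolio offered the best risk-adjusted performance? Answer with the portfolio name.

Harbor: IR = (14.4% − 6.4%) / 2.7% = 2.963
Birchway: IR = (22.6% − 6.4%) / 4.8% = 3.375
Highest: Birchway (3.375).

Birchway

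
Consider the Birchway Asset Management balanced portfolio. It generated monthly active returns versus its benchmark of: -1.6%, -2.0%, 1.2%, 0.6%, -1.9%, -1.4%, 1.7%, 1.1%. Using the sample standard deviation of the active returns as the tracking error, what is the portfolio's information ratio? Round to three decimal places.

-0.183

Mean return r̄ = -2.30 / 8 = -0.2875%
Σ(r − r̄)² = (-1.6 − (-0.2875))² + (-2 − (-0.2875))² + … = 17.3688
sample σ = √(17.3688 / 7) = √2.4813 = 1.5752%
IR = r̄ / tracking error = -0.2875 / 1.5752 = -0.1825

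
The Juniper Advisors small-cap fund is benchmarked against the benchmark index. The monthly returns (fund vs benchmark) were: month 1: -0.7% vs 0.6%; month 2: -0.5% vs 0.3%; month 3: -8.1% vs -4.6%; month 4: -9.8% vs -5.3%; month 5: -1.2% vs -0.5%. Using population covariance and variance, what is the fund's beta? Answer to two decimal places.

r̄p = -4.0600%,  r̄m = -1.9000%
Cov = Σ(rp − r̄p)(rm − r̄m) / 5 = 10.1320
Var(rm) = Σ(rm − r̄m)² / 5 = 6.3800
β = Cov / Var = 10.1320 / 6.3800 = 1.5881

1.59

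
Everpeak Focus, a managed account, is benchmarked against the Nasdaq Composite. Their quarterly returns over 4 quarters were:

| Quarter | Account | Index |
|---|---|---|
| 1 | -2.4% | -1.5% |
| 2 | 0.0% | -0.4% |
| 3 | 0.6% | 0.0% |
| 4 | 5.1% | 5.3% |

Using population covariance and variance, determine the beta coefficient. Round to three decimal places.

r̄p = 0.8250%,  r̄m = 0.8500%
Cov = Σ(rp − r̄p)(rm − r̄m) / 4 = 6.9563
Var(rm) = Σ(rm − r̄m)² / 4 = 6.9025
β = Cov / Var = 6.9563 / 6.9025 = 1.0078

1.008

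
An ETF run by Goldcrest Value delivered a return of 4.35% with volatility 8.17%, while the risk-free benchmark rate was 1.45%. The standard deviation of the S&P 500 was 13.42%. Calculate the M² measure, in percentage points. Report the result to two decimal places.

Sharpe = (Rp − Rf) / σp = (4.35% − 1.45%) / 8.17% = 0.3550
M² = Rf + Sharpe × σm = 1.45% + 0.3550 × 13.42% = 6.2141%

6.21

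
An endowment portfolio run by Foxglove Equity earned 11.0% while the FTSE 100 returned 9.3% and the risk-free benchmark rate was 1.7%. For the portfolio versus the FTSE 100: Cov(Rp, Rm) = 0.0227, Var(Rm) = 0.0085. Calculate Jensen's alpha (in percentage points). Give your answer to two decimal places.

-11.00

β = Cov / Var = 0.0227 / 0.0085 = 2.6706
E[R] = Rf + β(Rm − Rf) = 1.7% + 2.6706 × (9.3% − 1.7%) = 21.9966%
α = Rp − E[R] = 11.0% − 21.9966% = -10.9966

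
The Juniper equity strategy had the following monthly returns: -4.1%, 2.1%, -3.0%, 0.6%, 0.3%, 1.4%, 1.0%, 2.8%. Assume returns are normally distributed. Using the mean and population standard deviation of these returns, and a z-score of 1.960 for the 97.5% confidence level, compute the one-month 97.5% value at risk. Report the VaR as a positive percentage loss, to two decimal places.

4.32

Mean return r̄ = 1.10 / 8 = 0.1375%
Population σ = √[Σ(r − r̄)² / 8] = √[41.3188 / 8] = √5.1649 = 2.2726%
VaR = −(r̄ − z·σ) = −(0.1375 − 1.960 × 2.2726) = −(-4.3168) = 4.3168%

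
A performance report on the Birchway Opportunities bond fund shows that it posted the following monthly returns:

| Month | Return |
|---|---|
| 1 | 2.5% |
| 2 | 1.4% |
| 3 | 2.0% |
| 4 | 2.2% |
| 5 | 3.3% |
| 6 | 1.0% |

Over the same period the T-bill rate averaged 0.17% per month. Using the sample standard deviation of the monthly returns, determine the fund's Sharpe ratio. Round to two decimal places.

2.33

r̄ = (2.5 + 1.4 + 2 + 2.2 + 3.3 + 1) / 6 = 12.40 / 6 = 2.0667%
Sample std dev = √[3.3133 / 5] = 0.8140%
Sharpe = (r̄ − rf) / σ = (2.0667 − 0.17) / 0.8140 = 1.8967 / 0.8140 = 2.3301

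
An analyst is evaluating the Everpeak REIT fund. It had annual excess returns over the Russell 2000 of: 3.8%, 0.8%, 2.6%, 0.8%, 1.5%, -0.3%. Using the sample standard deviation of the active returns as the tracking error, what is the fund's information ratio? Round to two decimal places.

Mean return r̄ = 9.20 / 6 = 1.5333%
Sample σ = √[Σ(r − r̄)² / 5] = √[10.7133 / 5] = √2.1427 = 1.4638%
IR = r̄ / tracking error = 1.5333 / 1.4638 = 1.0475

1.05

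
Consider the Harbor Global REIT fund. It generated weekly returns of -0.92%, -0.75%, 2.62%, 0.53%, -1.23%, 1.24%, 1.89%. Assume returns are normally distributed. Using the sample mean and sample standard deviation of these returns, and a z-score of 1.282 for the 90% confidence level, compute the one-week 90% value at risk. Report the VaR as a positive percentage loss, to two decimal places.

μ = (-0.92 − 0.75 + 2.62 + 0.53 − 1.23 + 1.24 + 1.89) / 7 = 3.380 / 7 = 0.4829%
Sample std dev = √[13.5447 / 6] = 1.5025%
VaR = −(μ − z·σ) = −(0.4829 − 1.282 × 1.5025) = −(-1.4433) = 1.4433%

1.44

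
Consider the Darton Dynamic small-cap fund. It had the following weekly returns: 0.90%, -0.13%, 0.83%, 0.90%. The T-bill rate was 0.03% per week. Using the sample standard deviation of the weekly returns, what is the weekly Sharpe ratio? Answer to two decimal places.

Mean return r̄ = 2.500 / 4 = 0.6250%
Σ(r − r̄)² = (0.9 − 0.6250)² + (-0.13 − 0.6250)² + (0.83 − 0.6250)² + … = 0.7633
sample σ = √(0.7633 / 3) = √0.2544 = 0.5044%
Sharpe = (r̄ − rf) / σ = (0.6250 − 0.03) / 0.5044 = 0.5950 / 0.5044 = 1.1796

1.18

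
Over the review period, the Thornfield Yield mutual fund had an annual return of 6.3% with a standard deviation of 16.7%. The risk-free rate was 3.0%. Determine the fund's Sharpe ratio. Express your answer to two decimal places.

Sharpe = (Rp − Rf) / σp = (6.3% − 3.0%) / 16.7% = 3.30% / 16.7% = 0.1976

0.20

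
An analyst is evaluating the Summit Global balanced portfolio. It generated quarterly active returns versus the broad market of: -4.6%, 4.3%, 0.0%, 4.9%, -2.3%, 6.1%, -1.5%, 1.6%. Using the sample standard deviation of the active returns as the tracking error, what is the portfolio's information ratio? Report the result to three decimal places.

r̄ = (-4.6 + 4.3 + 0 + 4.9 − 2.3 + 6.1 − 1.5 + 1.6) / 8 = 8.50 / 8 = 1.0625%
Σ(r − r̄)² = (-4.6 − 1.0625)² + (4.3 − 1.0625)² + … = 101.9388
σ = √[101.9388 / 7] = 3.8161%
IR = r̄ / tracking error = 1.0625 / 3.8161 = 0.2784

0.278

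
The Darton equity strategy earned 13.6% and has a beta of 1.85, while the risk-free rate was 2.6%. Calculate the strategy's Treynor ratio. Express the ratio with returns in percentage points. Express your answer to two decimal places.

Treynor = (Rp − Rf) / β = (13.6% − 2.6%) / 1.85 = 11.00 / 1.85 = 5.9459

5.95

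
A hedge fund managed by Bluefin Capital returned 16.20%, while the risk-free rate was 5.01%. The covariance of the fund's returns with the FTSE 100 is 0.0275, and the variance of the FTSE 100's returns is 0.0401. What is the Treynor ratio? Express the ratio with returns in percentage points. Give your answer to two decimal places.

16.32

β = Cov / Var = 0.0275 / 0.0401 = 0.6858
Treynor = (Rp − Rf) / β = (16.20% − 5.01%) / 0.6858 = 11.19 / 0.6858 = 16.3167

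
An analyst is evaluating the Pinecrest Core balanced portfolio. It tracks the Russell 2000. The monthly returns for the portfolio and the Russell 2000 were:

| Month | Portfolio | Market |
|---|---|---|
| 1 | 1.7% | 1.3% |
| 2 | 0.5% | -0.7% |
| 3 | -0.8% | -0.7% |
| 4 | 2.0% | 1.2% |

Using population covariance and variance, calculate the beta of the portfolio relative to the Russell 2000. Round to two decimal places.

r̄p = 0.8500%,  r̄m = 0.2750%
Cov = Σ(rp − r̄p)(rm − r̄m) / 4 = 0.9713
Var(rm) = Σ(rm − r̄m)² / 4 = 0.9519
β = Cov / Var = 0.9713 / 0.9519 = 1.0204

1.02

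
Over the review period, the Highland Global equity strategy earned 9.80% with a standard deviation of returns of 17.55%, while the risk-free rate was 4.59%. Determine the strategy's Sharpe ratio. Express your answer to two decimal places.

Sharpe = (Rp − Rf) / σp = (9.80% − 4.59%) / 17.55% = 5.21% / 17.55% = 0.2969

0.30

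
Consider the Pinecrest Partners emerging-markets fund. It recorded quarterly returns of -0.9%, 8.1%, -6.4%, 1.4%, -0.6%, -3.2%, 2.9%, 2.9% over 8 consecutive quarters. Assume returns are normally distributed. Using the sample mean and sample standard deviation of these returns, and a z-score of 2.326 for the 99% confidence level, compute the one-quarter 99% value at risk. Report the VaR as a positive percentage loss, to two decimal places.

r̄ = (-0.9 + 8.1 − 6.4 + 1.4 − 0.6 − 3.2 + 2.9 + 2.9) / 8 = 0.5250%
Σ(r − r̄)² = 134.5550; sample σ = √(134.5550/7) = 4.3843%
VaR = −(r̄ − z·σ) = −(0.5250 − 2.326 × 4.3843) = −(-9.6729) = 9.6729%

9.67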